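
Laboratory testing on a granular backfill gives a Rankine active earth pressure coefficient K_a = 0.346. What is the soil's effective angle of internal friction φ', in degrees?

29.1°

K_a = tan²(45° − φ/2) ⇒ 45° − φ/2 = arctan(√0.346) = 30.46°.
φ = 2(45° − 30.46°) = 29.07°.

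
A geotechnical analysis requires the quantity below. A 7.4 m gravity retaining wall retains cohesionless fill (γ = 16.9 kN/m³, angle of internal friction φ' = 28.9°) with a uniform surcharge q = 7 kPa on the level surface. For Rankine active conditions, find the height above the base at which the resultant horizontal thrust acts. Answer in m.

2.59 m

K_a = 0.3484.
Triangular part P₁ = ½K_aγH² = 161.2 at H/3 = 2.467 m; rectangular part P₂ = K_a q H = 18.05 at H/2 = 3.700 m.
ȳ = (P₁·2.467 + P₂·3.700)/(P₁+P₂) = 2.591 m.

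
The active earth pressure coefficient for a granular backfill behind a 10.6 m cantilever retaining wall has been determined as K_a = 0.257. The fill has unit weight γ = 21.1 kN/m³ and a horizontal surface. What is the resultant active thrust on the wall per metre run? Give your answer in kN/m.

305 kN/m

P = ½ K_a γ H² = 0.5 × 0.257 × 21.1 × 10.6² = 304.6 kN/m.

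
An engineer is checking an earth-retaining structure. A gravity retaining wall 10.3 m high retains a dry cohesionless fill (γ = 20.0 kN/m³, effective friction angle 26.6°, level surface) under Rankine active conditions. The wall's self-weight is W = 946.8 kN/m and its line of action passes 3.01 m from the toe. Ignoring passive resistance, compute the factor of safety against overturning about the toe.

K_a = tan²(45° − 26.6°/2) = 0.3814.
P_a = ½K_aγH² = 0.5×0.3814×20.0×10.3² = 404.7 kN/m, acting at H/3 = 3.433 m above the base.
Overturning moment M_o = P_a × H/3 = 404.7 × 3.433 = 1389.
Resisting moment M_r = W × 3.01 = 946.8 × 3.01 = 2850.
FS_overturning = M_r/M_o = 2850/1389 = 2.051.

2.05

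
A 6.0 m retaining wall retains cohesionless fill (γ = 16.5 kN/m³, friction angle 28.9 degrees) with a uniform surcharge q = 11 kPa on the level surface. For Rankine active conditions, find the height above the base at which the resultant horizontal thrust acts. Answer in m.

2.18 m

K_a = 0.3484.
Triangular part P₁ = ½K_aγH² = 103.5 at H/3 = 2.000 m; rectangular part P₂ = K_a q H = 22.99 at H/2 = 3.000 m.
ȳ = (P₁·2.000 + P₂·3.000)/(P₁+P₂) = 2.182 m.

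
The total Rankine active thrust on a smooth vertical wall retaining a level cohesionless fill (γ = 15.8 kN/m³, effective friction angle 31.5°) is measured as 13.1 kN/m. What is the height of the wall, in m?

2.30 m

K_a = 0.3136. P_a = ½ K_a γ H² ⇒ H = √(2P_a/(K_a γ)).
H = √(2×13.1/(0.3136×15.8)) = 2.299 m.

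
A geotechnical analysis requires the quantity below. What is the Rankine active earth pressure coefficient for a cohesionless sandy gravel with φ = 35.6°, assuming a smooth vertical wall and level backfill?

0.264

K_a = (1 − sin φ)/(1 + sin φ) = (1 − sin 35.6°)/(1 + sin 35.6°) = 0.2641.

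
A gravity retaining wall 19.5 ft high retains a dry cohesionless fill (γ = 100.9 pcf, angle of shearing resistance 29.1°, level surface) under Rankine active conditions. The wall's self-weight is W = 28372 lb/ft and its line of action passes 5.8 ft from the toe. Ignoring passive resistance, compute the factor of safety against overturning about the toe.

K_a = tan²(45° − 29.1°/2) = 0.3456.
P_a = ½K_aγH² = 0.5×0.3456×100.9×19.5² = 6630 lb/ft, acting at H/3 = 6.500 ft above the base.
Overturning moment M_o = P_a × H/3 = 6630 × 6.500 = 43090.
Resisting moment M_r = W × 5.8 = 28372 × 5.8 = 164600.
FS_overturning = M_r/M_o = 164600/43090 = 3.819.

3.82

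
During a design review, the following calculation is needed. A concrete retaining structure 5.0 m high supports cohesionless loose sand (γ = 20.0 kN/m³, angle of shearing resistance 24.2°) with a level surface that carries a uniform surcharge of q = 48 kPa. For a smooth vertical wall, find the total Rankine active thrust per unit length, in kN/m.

205 kN/m

K_a = tan²(45° − φ/2) = 0.4185.
Soil triangle: ½ K_a γ H² = 0.5×0.4185×20.0×5.0² = 104.6 kN/m.
Surcharge rectangle: K_a q H = 0.4185×48×5.0 = 100.4 kN/m.
Total = 104.6 + 100.4 = 205.1 kN/m.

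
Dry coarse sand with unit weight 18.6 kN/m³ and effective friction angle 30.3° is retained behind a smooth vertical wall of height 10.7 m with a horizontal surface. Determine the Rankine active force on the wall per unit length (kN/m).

351 kN/m

K_a = tan²(45° − φ/2) = 0.3293.
P_a = ½ K_a γ H² = 0.5 × 0.3293 × 18.6 × 10.7² = 350.6 kN/m.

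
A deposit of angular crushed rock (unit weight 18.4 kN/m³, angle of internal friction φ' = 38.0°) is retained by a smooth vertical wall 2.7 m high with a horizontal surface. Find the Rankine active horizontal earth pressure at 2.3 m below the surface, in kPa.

10.1 kPa

K_a = (1 − sin φ)/(1 + sin φ) = 0.2379.
σ_h = K_a γ z = 0.2379 × 18.4 × 2.3 = 10.07 kPa.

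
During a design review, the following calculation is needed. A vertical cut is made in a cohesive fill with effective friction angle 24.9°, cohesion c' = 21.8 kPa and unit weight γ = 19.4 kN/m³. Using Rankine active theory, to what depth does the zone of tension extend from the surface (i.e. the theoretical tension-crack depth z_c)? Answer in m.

K_a = tan²(45° − 24.9°/2) = 0.4074; √K_a = 0.6383.
The active pressure is zero where K_a γ z = 2c√K_a, so z_c = 2c/(γ√K_a) = 2×21.8/(19.4×0.6383) = 3.521 m.

3.52 m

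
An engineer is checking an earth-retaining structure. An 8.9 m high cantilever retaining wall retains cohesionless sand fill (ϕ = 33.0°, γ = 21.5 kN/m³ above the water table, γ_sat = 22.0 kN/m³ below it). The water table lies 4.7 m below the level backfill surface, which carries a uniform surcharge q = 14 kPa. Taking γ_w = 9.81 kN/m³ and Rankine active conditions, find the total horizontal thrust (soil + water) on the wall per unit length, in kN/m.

K_a = tan²(45° − φ/2) = 0.2948.
γ' = 22.0 − 9.81 = 12.19 kN/m³. h₂ = H − d_w = 4.2 m.
σ'_h: at surface K_a·q = 4.127; at WT K_a(q+γd_w) = 33.92; at base K_a(q+γd_w+γ'h₂) = 49.01 kPa.
P₁ = ½(4.127+33.92)×4.7 = 89.40; P₂ = ½(33.92+49.01)×4.2 = 174.1; P_w = ½γ_w h₂² = 86.52.
Total = 89.40+174.1+86.52 = 350.1 kN/m.

350 kN/m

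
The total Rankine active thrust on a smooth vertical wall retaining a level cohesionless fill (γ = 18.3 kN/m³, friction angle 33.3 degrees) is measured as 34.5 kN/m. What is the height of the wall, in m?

K_a = 0.2911. P_a = ½ K_a γ H² ⇒ H = √(2P_a/(K_a γ)).
H = √(2×34.5/(0.2911×18.3)) = 3.599 m.

3.60 m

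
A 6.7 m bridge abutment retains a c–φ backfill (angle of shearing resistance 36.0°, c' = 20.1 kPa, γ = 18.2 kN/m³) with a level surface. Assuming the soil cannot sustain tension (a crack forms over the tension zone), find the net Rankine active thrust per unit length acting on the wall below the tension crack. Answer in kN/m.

13.2 kN/m

K_a = 0.2596; √K_a = 0.5095.
Tension-crack depth z_c = 2c/(γ√K_a) = 2×20.1/(18.2×0.5095) = 4.335 m.
σ_a at base = K_a γ H − 2c√K_a = 0.2596×18.2×6.7 − 2×20.1×0.5095 = 11.17 kPa.
P_a = ½ × 11.17 × (H − z_c) = 0.5×11.17×2.365 = 13.21 kN/m.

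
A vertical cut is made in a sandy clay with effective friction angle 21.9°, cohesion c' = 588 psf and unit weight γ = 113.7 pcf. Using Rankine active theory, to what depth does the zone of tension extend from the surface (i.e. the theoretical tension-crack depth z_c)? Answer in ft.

K_a = tan²(45° − 21.9°/2) = 0.4567; √K_a = 0.6758.
The active pressure is zero where K_a γ z = 2c√K_a, so z_c = 2c/(γ√K_a) = 2×588/(113.7×0.6758) = 15.31 ft.

15.3 ft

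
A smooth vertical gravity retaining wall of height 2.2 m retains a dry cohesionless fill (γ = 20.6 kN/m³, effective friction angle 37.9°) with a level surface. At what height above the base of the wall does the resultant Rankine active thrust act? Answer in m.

0.733 m

K_a = 0.2389.
The pressure distribution is triangular, so the resultant acts at H/3 above the base = 2.2/3 = 0.7333 m.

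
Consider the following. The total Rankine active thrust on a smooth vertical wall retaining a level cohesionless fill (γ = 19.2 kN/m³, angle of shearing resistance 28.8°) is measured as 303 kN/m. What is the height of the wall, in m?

9.50 m

K_a = 0.3498. P_a = ½ K_a γ H² ⇒ H = √(2P_a/(K_a γ)).
H = √(2×303/(0.3498×19.2)) = 9.500 m.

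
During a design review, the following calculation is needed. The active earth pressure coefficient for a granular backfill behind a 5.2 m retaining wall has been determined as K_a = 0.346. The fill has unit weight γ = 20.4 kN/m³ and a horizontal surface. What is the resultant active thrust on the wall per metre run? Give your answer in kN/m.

P = ½ K_a γ H² = 0.5 × 0.346 × 20.4 × 5.2² = 95.43 kN/m.

95.4 kN/m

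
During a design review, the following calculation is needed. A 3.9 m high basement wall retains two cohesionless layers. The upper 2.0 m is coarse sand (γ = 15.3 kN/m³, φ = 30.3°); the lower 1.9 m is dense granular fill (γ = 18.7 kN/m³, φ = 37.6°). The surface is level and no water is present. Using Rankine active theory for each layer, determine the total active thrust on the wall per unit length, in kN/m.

K_a1 = tan²(45°−30.3°/2) = 0.3293; K_a2 = tan²(45°−37.6°/2) = 0.2421.
Layer 1: σ at base = K_a1 γ₁ h₁ = 10.08 kPa; P₁ = ½×10.08×2.0 = 10.08.
Layer 2: σ_v at top = γ₁h₁ = 30.60; σ_h top = K_a2×30.60 = 7.409; σ_h base = K_a2×(30.60+18.7×1.9) = 16.01.
P₂ = ½(7.409+16.01)×1.9 = 22.25. Total P_a = 10.08+22.25 = 32.33 kN/m.

32.3 kN/m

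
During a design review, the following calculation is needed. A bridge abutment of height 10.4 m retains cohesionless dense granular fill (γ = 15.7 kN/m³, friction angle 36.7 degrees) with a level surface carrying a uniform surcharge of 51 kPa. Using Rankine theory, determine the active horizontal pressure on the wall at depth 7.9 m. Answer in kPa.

44.1 kPa

K_a = (1 − sin φ)/(1 + sin φ) = 0.2519.
σ_v = γz + q = 15.7 × 7.9 + 51 = 175.0 kPa.
σ_h = K_a σ_v = 0.2519 × 175.0 = 44.08 kPa.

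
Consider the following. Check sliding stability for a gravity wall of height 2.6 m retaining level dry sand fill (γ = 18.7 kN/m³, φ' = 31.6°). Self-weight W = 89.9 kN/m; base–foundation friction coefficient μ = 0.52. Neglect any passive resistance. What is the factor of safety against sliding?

K_a = tan²(45° − 31.6°/2) = 0.3123.
P_a = ½K_aγH² = 0.5×0.3123×18.7×2.6² = 19.74 kN/m, acting at H/3 = 0.8667 m above the base.
FS_sliding = μW / P_a = 0.52×89.9 / 19.74 = 2.368.

2.37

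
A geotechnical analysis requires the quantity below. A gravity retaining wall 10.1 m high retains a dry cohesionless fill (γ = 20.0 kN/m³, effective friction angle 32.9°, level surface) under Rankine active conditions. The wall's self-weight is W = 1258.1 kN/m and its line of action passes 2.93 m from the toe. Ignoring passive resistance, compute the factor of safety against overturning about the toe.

K_a = tan²(45° − 32.9°/2) = 0.2960.
P_a = ½K_aγH² = 0.5×0.2960×20.0×10.1² = 302.0 kN/m, acting at H/3 = 3.367 m above the base.
Overturning moment M_o = P_a × H/3 = 302.0 × 3.367 = 1017.
Resisting moment M_r = W × 2.93 = 1258.1 × 2.93 = 3686.
FS_overturning = M_r/M_o = 3686/1017 = 3.626.

3.63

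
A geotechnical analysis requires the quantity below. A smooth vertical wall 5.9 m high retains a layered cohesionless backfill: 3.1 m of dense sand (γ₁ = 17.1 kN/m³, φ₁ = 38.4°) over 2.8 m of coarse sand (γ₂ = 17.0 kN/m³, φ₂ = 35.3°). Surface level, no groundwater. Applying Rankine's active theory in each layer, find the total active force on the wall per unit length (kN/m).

K_a1 = tan²(45°−38.4°/2) = 0.2337; K_a2 = tan²(45°−35.3°/2) = 0.2675.
Layer 1: σ at base = K_a1 γ₁ h₁ = 12.39 kPa; P₁ = ½×12.39×3.1 = 19.20.
Layer 2: σ_v at top = γ₁h₁ = 53.01; σ_h top = K_a2×53.01 = 14.18; σ_h base = K_a2×(53.01+17.0×2.8) = 26.92.
P₂ = ½(14.18+26.92)×2.8 = 57.54. Total P_a = 19.20+57.54 = 76.74 kN/m.

76.7 kN/m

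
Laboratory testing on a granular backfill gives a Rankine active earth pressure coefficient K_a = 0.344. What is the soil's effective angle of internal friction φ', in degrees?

K_a = tan²(45° − φ/2) ⇒ 45° − φ/2 = arctan(√0.344) = 30.39°.
φ = 2(45° − 30.39°) = 29.22°.

29.2°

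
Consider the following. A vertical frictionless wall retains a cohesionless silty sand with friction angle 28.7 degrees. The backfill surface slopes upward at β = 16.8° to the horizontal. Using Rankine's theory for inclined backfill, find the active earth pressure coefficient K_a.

0.410

K_a = cos β · (cos β − √(cos²β − cos²φ)) / (cos β + √(cos²β − cos²φ)).
cos β = 0.9573, cos φ = 0.8771, √(cos²β − cos²φ) = 0.3835.
K_a = 0.9573 × (0.9573 − 0.3835)/(0.9573 + 0.3835) = 0.4097.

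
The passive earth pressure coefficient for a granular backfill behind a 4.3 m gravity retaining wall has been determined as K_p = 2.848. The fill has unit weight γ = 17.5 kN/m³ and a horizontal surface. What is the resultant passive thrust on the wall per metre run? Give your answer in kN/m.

P = ½ K_p γ H² = 0.5 × 2.848 × 17.5 × 4.3² = 460.8 kN/m.

461 kN/m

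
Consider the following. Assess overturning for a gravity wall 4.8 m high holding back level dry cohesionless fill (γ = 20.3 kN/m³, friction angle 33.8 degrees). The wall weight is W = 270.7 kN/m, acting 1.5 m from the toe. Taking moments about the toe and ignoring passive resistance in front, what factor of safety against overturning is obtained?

K_a = tan²(45° − 33.8°/2) = 0.2851.
P_a = ½K_aγH² = 0.5×0.2851×20.3×4.8² = 66.67 kN/m, acting at H/3 = 1.600 m above the base.
Overturning moment M_o = P_a × H/3 = 66.67 × 1.600 = 106.7.
Resisting moment M_r = W × 1.5 = 270.7 × 1.5 = 406.0.
FS_overturning = M_r/M_o = 406.0/106.7 = 3.806.

3.81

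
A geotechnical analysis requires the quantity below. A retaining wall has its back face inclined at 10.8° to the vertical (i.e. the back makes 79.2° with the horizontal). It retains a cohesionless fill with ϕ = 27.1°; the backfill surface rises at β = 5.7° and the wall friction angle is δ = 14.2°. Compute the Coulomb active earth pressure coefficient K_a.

0.458

K_a = sin²(α+φ) / [sin²α · sin(α−δ) · (1 + √{sin(φ+δ)sin(φ−β) / (sin(α−δ)sin(α+β))})²].
With α = 79.2°, φ = 27.1°, δ = 14.2°, β = 5.7°: K_a = 0.4581.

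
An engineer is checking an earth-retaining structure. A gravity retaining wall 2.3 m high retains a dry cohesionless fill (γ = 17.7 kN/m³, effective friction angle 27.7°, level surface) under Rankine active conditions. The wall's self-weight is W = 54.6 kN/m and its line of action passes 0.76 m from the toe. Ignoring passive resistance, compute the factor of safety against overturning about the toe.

K_a = tan²(45° − 27.7°/2) = 0.3653.
P_a = ½K_aγH² = 0.5×0.3653×17.7×2.3² = 17.10 kN/m, acting at H/3 = 0.7667 m above the base.
Overturning moment M_o = P_a × H/3 = 17.10 × 0.7667 = 13.11.
Resisting moment M_r = W × 0.76 = 54.6 × 0.76 = 41.50.
FS_overturning = M_r/M_o = 41.50/13.11 = 3.165.

3.16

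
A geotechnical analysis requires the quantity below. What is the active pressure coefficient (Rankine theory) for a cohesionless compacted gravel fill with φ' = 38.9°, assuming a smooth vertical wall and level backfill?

0.229

K_a = (1 − sin φ)/(1 + sin φ) = (1 − sin 38.9°)/(1 + sin 38.9°) = 0.2285.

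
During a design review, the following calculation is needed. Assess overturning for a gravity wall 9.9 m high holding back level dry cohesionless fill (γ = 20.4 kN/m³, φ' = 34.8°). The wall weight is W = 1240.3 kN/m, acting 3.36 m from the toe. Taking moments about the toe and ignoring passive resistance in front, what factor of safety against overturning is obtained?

K_a = tan²(45° − 34.8°/2) = 0.2733.
P_a = ½K_aγH² = 0.5×0.2733×20.4×9.9² = 273.2 kN/m, acting at H/3 = 3.300 m above the base.
Overturning moment M_o = P_a × H/3 = 273.2 × 3.300 = 901.6.
Resisting moment M_r = W × 3.36 = 1240.3 × 3.36 = 4167.
FS_overturning = M_r/M_o = 4167/901.6 = 4.622.

4.62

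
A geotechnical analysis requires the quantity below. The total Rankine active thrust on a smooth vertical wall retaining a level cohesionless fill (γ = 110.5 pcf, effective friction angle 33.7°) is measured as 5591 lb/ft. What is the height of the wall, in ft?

18.8 ft

K_a = 0.2863. P_a = ½ K_a γ H² ⇒ H = √(2P_a/(K_a γ)).
H = √(2×5591/(0.2863×110.5)) = 18.80 ft.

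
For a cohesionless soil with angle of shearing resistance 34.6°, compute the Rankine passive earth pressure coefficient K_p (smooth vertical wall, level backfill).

3.63

K_p = (1 + sin φ)/(1 − sin φ) = tan²(45° + 34.6°/2) = 3.628.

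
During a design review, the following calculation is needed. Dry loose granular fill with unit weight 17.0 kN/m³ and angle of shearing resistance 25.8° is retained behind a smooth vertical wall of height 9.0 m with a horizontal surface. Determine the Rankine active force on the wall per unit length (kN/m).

K_a = tan²(45° − φ/2) = 0.3935.
P_a = ½ K_a γ H² = 0.5 × 0.3935 × 17.0 × 9.0² = 270.9 kN/m.

271 kN/m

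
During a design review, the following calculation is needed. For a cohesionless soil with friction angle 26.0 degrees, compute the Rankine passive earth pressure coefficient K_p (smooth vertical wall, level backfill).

2.56

K_p = (1 + sin φ)/(1 − sin φ) = tan²(45° + 26.0°/2) = 2.561.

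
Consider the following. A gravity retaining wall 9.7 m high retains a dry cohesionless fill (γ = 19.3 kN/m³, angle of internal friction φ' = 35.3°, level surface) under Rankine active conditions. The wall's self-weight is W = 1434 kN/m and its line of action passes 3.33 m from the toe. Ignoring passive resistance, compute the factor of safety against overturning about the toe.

6.08

K_a = tan²(45° − 35.3°/2) = 0.2675.
P_a = ½K_aγH² = 0.5×0.2675×19.3×9.7² = 242.9 kN/m, acting at H/3 = 3.233 m above the base.
Overturning moment M_o = P_a × H/3 = 242.9 × 3.233 = 785.4.
Resisting moment M_r = W × 3.33 = 1434 × 3.33 = 4775.
FS_overturning = M_r/M_o = 4775/785.4 = 6.080.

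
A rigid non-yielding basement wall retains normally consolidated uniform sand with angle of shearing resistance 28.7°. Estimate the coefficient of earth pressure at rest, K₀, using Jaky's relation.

K₀ = 1 − sin φ' = 1 − sin 28.7° = 0.5198.

0.520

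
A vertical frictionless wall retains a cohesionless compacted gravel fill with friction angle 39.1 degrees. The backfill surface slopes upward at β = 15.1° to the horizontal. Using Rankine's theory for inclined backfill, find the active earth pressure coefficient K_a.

K_a = cos β · (cos β − √(cos²β − cos²φ)) / (cos β + √(cos²β − cos²φ)).
cos β = 0.9655, cos φ = 0.7760, √(cos²β − cos²φ) = 0.5744.
K_a = 0.9655 × (0.9655 − 0.5744)/(0.9655 + 0.5744) = 0.2452.

0.245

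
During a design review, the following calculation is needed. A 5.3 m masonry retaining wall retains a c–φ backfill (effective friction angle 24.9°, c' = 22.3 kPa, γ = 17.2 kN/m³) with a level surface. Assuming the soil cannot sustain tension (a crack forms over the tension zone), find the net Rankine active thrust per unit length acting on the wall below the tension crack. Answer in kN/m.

K_a = 0.4074; √K_a = 0.6383.
Tension-crack depth z_c = 2c/(γ√K_a) = 2×22.3/(17.2×0.6383) = 4.062 m.
σ_a at base = K_a γ H − 2c√K_a = 0.4074×17.2×5.3 − 2×22.3×0.6383 = 8.673 kPa.
P_a = ½ × 8.673 × (H − z_c) = 0.5×8.673×1.238 = 5.367 kN/m.

5.37 kN/m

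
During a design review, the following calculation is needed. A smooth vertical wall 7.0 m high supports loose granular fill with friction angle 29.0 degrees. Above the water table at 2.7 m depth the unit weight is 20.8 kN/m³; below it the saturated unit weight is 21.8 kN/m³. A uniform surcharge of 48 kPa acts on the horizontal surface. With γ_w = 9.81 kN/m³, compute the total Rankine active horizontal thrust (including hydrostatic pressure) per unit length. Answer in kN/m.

K_a = tan²(45° − φ/2) = 0.3470.
γ' = 21.8 − 9.81 = 11.99 kN/m³. h₂ = H − d_w = 4.3 m.
σ'_h: at surface K_a·q = 16.65; at WT K_a(q+γd_w) = 36.14; at base K_a(q+γd_w+γ'h₂) = 54.03 kPa.
P₁ = ½(16.65+36.14)×2.7 = 71.27; P₂ = ½(36.14+54.03)×4.3 = 193.9; P_w = ½γ_w h₂² = 90.69.
Total = 71.27+193.9+90.69 = 355.8 kN/m.

356 kN/m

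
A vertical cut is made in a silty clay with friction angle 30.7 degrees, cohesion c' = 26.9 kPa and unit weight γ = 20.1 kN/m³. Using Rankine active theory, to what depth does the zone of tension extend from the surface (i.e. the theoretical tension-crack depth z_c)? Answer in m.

K_a = tan²(45° − 30.7°/2) = 0.3240; √K_a = 0.5692.
The active pressure is zero where K_a γ z = 2c√K_a, so z_c = 2c/(γ√K_a) = 2×26.9/(20.1×0.5692) = 4.702 m.

4.70 m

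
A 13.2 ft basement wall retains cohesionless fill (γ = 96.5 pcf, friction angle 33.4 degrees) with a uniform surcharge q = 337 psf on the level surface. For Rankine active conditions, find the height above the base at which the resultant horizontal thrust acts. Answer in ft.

K_a = 0.2899.
Triangular part P₁ = ½K_aγH² = 2437 at H/3 = 4.400 ft; rectangular part P₂ = K_a q H = 1290 at H/2 = 6.600 ft.
ȳ = (P₁·4.400 + P₂·6.600)/(P₁+P₂) = 5.161 ft.

5.16 ft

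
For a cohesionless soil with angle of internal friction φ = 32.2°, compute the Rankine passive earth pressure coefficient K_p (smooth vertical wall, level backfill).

3.28

K_p = (1 + sin φ)/(1 − sin φ) = tan²(45° + 32.2°/2) = 3.282.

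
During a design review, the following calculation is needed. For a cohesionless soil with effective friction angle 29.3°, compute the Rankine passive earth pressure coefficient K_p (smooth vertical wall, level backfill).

K_p = (1 + sin φ)/(1 − sin φ) = tan²(45° + 29.3°/2) = 2.917.

2.92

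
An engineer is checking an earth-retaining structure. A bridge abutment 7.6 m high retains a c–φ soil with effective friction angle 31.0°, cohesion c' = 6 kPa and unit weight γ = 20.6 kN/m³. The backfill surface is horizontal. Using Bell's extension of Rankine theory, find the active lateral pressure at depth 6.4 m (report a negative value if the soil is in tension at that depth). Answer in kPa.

35.4 kPa

K_a = (1 − sin φ)/(1 + sin φ) = 0.3201.
σ_a = K_a γ z − 2c√K_a = 0.3201×20.6×6.4 − 2×6×0.5658 = 35.41 kPa.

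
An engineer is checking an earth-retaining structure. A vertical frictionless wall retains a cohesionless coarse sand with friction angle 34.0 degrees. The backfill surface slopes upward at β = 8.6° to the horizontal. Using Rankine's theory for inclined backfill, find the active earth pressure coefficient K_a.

K_a = cos β · (cos β − √(cos²β − cos²φ)) / (cos β + √(cos²β − cos²φ)).
cos β = 0.9888, cos φ = 0.8290, √(cos²β − cos²φ) = 0.5388.
K_a = 0.9888 × (0.9888 − 0.5388)/(0.9888 + 0.5388) = 0.2912.

0.291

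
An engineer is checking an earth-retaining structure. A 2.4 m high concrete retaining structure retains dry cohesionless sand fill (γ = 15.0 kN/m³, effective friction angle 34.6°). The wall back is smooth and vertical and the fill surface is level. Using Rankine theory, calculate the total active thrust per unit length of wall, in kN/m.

K_a = tan²(45° − φ/2) = 0.2756.
P_a = ½ K_a γ H² = 0.5 × 0.2756 × 15.0 × 2.4² = 11.91 kN/m.

11.9 kN/m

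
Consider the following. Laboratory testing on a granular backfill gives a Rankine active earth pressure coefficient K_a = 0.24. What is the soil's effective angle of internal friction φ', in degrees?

K_a = tan²(45° − φ/2) ⇒ 45° − φ/2 = arctan(√0.24) = 26.10°.
φ = 2(45° − 26.10°) = 37.80°.

37.8°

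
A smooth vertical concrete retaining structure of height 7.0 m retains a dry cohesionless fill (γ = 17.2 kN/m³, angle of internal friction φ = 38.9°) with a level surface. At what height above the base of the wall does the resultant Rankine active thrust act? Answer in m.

K_a = 0.2285.
The pressure distribution is triangular, so the resultant acts at H/3 above the base = 7.0/3 = 2.333 m.

2.33 m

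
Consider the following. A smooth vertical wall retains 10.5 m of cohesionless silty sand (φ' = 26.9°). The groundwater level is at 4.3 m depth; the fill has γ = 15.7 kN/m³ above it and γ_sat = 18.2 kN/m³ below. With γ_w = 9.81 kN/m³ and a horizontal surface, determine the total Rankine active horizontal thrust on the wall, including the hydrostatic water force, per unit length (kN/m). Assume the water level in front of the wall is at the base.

K_a = tan²(45° − φ/2) = 0.3770.
γ' = 18.2 − 9.81 = 8.390 kN/m³. Depth below WT = 6.2 m.
σ'_h at WT = K_a γ d_w = 25.45 kPa; at base = 25.45 + K_a γ' × 6.2 = 45.06 kPa.
P₁ (0–4.3 m) = ½×25.45×4.3 = 54.72. P₂ (4.3–10.5 m) = ½(25.45+45.06)×6.2 = 218.6.
P_w = ½ γ_w h₂² = 0.5×9.81×6.2² = 188.5. Total = 54.72+218.6+188.5 = 461.9 kN/m.

462 kN/m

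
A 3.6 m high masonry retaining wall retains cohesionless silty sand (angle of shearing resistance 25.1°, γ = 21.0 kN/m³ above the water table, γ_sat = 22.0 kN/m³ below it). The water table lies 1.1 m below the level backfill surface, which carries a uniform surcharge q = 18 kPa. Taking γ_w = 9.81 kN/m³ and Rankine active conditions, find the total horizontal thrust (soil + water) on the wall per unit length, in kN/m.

101 kN/m

K_a = tan²(45° − φ/2) = 0.4043.
γ' = 22.0 − 9.81 = 12.19 kN/m³. h₂ = H − d_w = 2.5 m.
σ'_h: at surface K_a·q = 7.277; at WT K_a(q+γd_w) = 16.62; at base K_a(q+γd_w+γ'h₂) = 28.94 kPa.
P₁ = ½(7.277+16.62)×1.1 = 13.14; P₂ = ½(16.62+28.94)×2.5 = 56.94; P_w = ½γ_w h₂² = 30.66.
Total = 13.14+56.94+30.66 = 100.7 kN/m.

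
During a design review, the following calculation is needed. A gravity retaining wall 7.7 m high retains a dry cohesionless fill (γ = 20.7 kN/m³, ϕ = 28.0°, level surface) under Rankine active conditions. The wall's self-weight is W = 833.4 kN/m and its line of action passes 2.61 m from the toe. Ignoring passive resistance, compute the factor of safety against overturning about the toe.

K_a = tan²(45° − 28.0°/2) = 0.3610.
P_a = ½K_aγH² = 0.5×0.3610×20.7×7.7² = 221.5 kN/m, acting at H/3 = 2.567 m above the base.
Overturning moment M_o = P_a × H/3 = 221.5 × 2.567 = 568.6.
Resisting moment M_r = W × 2.61 = 833.4 × 2.61 = 2175.
FS_overturning = M_r/M_o = 2175/568.6 = 3.825.

3.83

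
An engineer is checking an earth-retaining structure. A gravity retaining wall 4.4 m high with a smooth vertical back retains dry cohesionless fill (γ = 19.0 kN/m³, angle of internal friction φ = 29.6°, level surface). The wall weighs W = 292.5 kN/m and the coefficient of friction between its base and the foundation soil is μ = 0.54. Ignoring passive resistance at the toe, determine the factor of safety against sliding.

K_a = tan²(45° − 29.6°/2) = 0.3387.
P_a = ½K_aγH² = 0.5×0.3387×19.0×4.4² = 62.30 kN/m, acting at H/3 = 1.467 m above the base.
FS_sliding = μW / P_a = 0.54×292.5 / 62.30 = 2.535.

2.54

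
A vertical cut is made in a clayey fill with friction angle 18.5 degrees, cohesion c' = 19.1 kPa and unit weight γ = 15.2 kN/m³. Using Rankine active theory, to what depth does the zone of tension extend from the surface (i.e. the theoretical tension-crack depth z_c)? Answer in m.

K_a = tan²(45° − 18.5°/2) = 0.5183; √K_a = 0.7199.
The active pressure is zero where K_a γ z = 2c√K_a, so z_c = 2c/(γ√K_a) = 2×19.1/(15.2×0.7199) = 3.491 m.

3.49 m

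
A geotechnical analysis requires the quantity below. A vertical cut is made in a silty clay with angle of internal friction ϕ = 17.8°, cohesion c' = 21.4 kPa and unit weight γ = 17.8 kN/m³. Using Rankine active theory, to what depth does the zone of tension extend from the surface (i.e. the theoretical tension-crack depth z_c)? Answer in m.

3.30 m

K_a = tan²(45° − 17.8°/2) = 0.5318; √K_a = 0.7292.
The active pressure is zero where K_a γ z = 2c√K_a, so z_c = 2c/(γ√K_a) = 2×21.4/(17.8×0.7292) = 3.297 m.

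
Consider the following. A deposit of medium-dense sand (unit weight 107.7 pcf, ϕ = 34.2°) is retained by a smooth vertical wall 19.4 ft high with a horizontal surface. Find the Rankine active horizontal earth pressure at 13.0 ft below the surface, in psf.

393 psf

K_a = (1 − sin φ)/(1 + sin φ) = 0.2803.
σ_h = K_a γ z = 0.2803 × 107.7 × 13.0 = 392.5 psf.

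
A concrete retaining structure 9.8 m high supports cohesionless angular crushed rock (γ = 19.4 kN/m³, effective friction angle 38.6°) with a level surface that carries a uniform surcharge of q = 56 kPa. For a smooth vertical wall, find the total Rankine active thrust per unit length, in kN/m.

343 kN/m

K_a = tan²(45° − φ/2) = 0.2316.
Soil triangle: ½ K_a γ H² = 0.5×0.2316×19.4×9.8² = 215.8 kN/m.
Surcharge rectangle: K_a q H = 0.2316×56×9.8 = 127.1 kN/m.
Total = 215.8 + 127.1 = 342.9 kN/m.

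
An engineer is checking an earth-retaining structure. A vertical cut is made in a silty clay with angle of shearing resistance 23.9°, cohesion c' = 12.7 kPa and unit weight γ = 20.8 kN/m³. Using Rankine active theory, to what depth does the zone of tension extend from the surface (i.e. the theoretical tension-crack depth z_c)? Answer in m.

1.88 m

K_a = tan²(45° − 23.9°/2) = 0.4233; √K_a = 0.6506.
The active pressure is zero where K_a γ z = 2c√K_a, so z_c = 2c/(γ√K_a) = 2×12.7/(20.8×0.6506) = 1.877 m.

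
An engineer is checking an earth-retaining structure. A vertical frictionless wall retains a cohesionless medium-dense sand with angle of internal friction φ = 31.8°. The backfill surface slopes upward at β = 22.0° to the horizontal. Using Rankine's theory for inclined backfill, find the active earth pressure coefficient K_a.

0.398

K_a = cos β · (cos β − √(cos²β − cos²φ)) / (cos β + √(cos²β − cos²φ)).
cos β = 0.9272, cos φ = 0.8499, √(cos²β − cos²φ) = 0.3706.
K_a = 0.9272 × (0.9272 − 0.3706)/(0.9272 + 0.3706) = 0.3976.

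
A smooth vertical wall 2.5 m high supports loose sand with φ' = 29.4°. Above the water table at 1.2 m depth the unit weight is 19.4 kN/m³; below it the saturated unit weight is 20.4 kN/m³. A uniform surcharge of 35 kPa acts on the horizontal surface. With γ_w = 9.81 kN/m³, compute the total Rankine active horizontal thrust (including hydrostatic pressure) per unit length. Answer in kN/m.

56.3 kN/m

K_a = tan²(45° − φ/2) = 0.3415.
γ' = 20.4 − 9.81 = 10.59 kN/m³. h₂ = H − d_w = 1.3 m.
σ'_h: at surface K_a·q = 11.95; at WT K_a(q+γd_w) = 19.90; at base K_a(q+γd_w+γ'h₂) = 24.60 kPa.
P₁ = ½(11.95+19.90)×1.2 = 19.11; P₂ = ½(19.90+24.60)×1.3 = 28.93; P_w = ½γ_w h₂² = 8.289.
Total = 19.11+28.93+8.289 = 56.33 kN/m.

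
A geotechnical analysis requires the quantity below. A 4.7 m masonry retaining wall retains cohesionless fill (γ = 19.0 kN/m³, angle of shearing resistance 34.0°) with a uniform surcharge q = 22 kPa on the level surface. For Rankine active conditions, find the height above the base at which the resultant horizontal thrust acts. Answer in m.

K_a = 0.2827.
Triangular part P₁ = ½K_aγH² = 59.33 at H/3 = 1.567 m; rectangular part P₂ = K_a q H = 29.23 at H/2 = 2.350 m.
ȳ = (P₁·1.567 + P₂·2.350)/(P₁+P₂) = 1.825 m.

1.83 m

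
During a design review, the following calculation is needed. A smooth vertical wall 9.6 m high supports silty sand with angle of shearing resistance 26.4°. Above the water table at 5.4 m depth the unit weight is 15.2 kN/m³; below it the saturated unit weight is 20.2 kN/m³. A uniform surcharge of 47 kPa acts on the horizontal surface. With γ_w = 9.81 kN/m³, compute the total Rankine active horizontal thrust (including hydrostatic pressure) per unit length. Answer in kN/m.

K_a = tan²(45° − φ/2) = 0.3844.
γ' = 20.2 − 9.81 = 10.39 kN/m³. h₂ = H − d_w = 4.2 m.
σ'_h: at surface K_a·q = 18.07; at WT K_a(q+γd_w) = 49.62; at base K_a(q+γd_w+γ'h₂) = 66.40 kPa.
P₁ = ½(18.07+49.62)×5.4 = 182.8; P₂ = ½(49.62+66.40)×4.2 = 243.6; P_w = ½γ_w h₂² = 86.52.
Total = 182.8+243.6+86.52 = 512.9 kN/m.

513 kN/m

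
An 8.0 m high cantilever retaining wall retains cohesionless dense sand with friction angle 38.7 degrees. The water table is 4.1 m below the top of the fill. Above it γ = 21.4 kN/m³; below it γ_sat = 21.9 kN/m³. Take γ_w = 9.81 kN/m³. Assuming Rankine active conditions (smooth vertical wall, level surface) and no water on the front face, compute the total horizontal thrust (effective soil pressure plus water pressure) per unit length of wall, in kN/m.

K_a = tan²(45° − φ/2) = 0.2306.
γ' = 21.9 − 9.81 = 12.09 kN/m³. Depth below WT = 3.9 m.
σ'_h at WT = K_a γ d_w = 20.23 kPa; at base = 20.23 + K_a γ' × 3.9 = 31.10 kPa.
P₁ (0–4.1 m) = ½×20.23×4.1 = 41.47. P₂ (4.1–8.0 m) = ½(20.23+31.10)×3.9 = 100.1.
P_w = ½ γ_w h₂² = 0.5×9.81×3.9² = 74.61. Total = 41.47+100.1+74.61 = 216.2 kN/m.

216 kN/m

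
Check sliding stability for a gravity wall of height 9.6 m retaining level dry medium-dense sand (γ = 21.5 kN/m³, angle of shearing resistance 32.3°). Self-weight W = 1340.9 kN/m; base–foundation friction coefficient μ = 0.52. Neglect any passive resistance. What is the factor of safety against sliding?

2.32

K_a = tan²(45° − 32.3°/2) = 0.3035.
P_a = ½K_aγH² = 0.5×0.3035×21.5×9.6² = 300.7 kN/m, acting at H/3 = 3.200 m above the base.
FS_sliding = μW / P_a = 0.52×1340.9 / 300.7 = 2.319.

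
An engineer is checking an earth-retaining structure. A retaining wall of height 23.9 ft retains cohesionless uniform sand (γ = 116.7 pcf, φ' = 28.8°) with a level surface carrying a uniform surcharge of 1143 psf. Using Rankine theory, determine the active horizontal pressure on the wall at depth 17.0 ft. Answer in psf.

1090 psf

K_a = (1 − sin φ)/(1 + sin φ) = 0.3498.
σ_v = γz + q = 116.7 × 17.0 + 1143 = 3127 psf.
σ_h = K_a σ_v = 0.3498 × 3127 = 1094 psf.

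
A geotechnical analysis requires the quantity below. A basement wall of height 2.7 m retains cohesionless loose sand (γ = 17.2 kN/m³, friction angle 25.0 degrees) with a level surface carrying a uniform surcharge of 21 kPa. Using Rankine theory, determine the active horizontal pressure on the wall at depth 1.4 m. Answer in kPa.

18.3 kPa

K_a = (1 − sin φ)/(1 + sin φ) = 0.4059.
σ_v = γz + q = 17.2 × 1.4 + 21 = 45.08 kPa.
σ_h = K_a σ_v = 0.4059 × 45.08 = 18.30 kPa.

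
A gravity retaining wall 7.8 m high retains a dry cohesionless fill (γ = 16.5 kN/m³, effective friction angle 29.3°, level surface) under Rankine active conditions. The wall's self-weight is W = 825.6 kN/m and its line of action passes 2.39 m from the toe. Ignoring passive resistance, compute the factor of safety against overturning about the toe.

4.41

K_a = tan²(45° − 29.3°/2) = 0.3428.
P_a = ½K_aγH² = 0.5×0.3428×16.5×7.8² = 172.1 kN/m, acting at H/3 = 2.600 m above the base.
Overturning moment M_o = P_a × H/3 = 172.1 × 2.600 = 447.4.
Resisting moment M_r = W × 2.39 = 825.6 × 2.39 = 1973.
FS_overturning = M_r/M_o = 1973/447.4 = 4.410.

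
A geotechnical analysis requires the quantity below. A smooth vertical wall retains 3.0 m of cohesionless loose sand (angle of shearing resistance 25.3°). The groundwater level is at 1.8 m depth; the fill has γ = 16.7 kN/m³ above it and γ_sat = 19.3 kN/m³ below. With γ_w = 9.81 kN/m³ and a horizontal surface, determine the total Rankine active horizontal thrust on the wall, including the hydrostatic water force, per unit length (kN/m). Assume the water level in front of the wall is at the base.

35.1 kN/m

K_a = tan²(45° − φ/2) = 0.4012.
γ' = 19.3 − 9.81 = 9.490 kN/m³. Depth below WT = 1.2 m.
σ'_h at WT = K_a γ d_w = 12.06 kPa; at base = 12.06 + K_a γ' × 1.2 = 16.63 kPa.
P₁ (0–1.8 m) = ½×12.06×1.8 = 10.85. P₂ (1.8–3.0 m) = ½(12.06+16.63)×1.2 = 17.21.
P_w = ½ γ_w h₂² = 0.5×9.81×1.2² = 7.063. Total = 10.85+17.21+7.063 = 35.13 kN/m.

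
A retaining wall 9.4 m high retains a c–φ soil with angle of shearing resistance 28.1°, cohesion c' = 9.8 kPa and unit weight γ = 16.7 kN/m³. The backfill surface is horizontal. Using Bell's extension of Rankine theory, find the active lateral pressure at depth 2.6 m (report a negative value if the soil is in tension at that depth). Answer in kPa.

3.86 kPa

K_a = (1 − sin φ)/(1 + sin φ) = 0.3596.
σ_a = K_a γ z − 2c√K_a = 0.3596×16.7×2.6 − 2×9.8×0.5997 = 3.861 kPa.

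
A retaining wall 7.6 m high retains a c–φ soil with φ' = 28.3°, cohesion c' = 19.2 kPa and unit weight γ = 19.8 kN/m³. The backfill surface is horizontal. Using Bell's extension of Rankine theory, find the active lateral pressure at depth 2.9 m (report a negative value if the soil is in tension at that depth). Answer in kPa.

-2.45 kPa

K_a = (1 − sin φ)/(1 + sin φ) = 0.3568.
σ_a = K_a γ z − 2c√K_a = 0.3568×19.8×2.9 − 2×19.2×0.5973 = -2.451 kPa.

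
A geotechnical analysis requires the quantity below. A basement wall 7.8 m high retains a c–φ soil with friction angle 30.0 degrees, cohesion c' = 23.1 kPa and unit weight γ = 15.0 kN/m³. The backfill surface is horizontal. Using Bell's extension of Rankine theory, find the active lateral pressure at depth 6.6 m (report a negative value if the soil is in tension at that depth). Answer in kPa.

K_a = (1 − sin φ)/(1 + sin φ) = 0.3333.
σ_a = K_a γ z − 2c√K_a = 0.3333×15.0×6.6 − 2×23.1×0.5774 = 6.326 kPa.

6.33 kPa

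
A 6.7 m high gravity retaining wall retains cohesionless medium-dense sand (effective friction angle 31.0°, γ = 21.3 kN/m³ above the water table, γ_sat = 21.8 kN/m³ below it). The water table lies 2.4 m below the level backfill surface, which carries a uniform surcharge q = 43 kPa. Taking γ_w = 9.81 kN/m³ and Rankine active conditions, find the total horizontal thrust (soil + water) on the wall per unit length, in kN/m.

K_a = tan²(45° − φ/2) = 0.3201.
γ' = 21.8 − 9.81 = 11.99 kN/m³. h₂ = H − d_w = 4.3 m.
σ'_h: at surface K_a·q = 13.76; at WT K_a(q+γd_w) = 30.13; at base K_a(q+γd_w+γ'h₂) = 46.63 kPa.
P₁ = ½(13.76+30.13)×2.4 = 52.67; P₂ = ½(30.13+46.63)×4.3 = 165.0; P_w = ½γ_w h₂² = 90.69.
Total = 52.67+165.0+90.69 = 308.4 kN/m.

308 kN/m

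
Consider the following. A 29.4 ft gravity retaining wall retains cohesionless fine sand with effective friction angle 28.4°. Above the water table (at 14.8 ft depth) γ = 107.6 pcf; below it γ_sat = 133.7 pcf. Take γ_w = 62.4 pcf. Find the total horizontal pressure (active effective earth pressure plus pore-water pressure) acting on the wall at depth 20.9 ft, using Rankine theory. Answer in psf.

K_a = (1 − sin φ)/(1 + sin φ) = 0.3554.
γ' = 133.7 − 62.4 = 71.30 pcf.
Effective vertical stress at 20.9 ft: σ'_v = 107.6×14.8 + 71.30×6.10 = 2027 psf.
σ'_h = K_a σ'_v = 0.3554 × 2027 = 720.5 psf; u = γ_w × 6.10 = 380.6 psf.
Total σ_h = 720.5 + 380.6 = 1101 psf.

1100 psf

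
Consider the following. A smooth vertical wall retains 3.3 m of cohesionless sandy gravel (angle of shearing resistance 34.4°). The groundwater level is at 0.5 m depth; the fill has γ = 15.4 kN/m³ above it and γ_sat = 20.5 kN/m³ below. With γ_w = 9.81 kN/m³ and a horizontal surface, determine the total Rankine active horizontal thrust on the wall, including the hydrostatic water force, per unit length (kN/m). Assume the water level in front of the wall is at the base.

56.6 kN/m

K_a = tan²(45° − φ/2) = 0.2780.
γ' = 20.5 − 9.81 = 10.69 kN/m³. Depth below WT = 2.8 m.
σ'_h at WT = K_a γ d_w = 2.140 kPa; at base = 2.140 + K_a γ' × 2.8 = 10.46 kPa.
P₁ (0–0.5 m) = ½×2.140×0.5 = 0.5351. P₂ (0.5–3.3 m) = ½(2.140+10.46)×2.8 = 17.64.
P_w = ½ γ_w h₂² = 0.5×9.81×2.8² = 38.46. Total = 0.5351+17.64+38.46 = 56.63 kN/m.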